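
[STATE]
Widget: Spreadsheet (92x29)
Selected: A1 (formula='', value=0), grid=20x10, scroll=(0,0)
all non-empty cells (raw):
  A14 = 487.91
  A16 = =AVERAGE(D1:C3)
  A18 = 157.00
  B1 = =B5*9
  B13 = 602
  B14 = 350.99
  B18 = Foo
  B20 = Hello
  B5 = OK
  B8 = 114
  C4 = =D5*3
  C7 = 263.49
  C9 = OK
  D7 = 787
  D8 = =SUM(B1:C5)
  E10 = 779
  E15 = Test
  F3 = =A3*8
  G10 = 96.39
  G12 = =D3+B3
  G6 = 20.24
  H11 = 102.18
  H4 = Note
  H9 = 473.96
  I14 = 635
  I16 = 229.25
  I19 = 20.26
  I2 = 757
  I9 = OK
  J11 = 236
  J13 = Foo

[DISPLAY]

A1:                                                                                         
       A       B       C       D       E       F       G       H       I       J            
--------------------------------------------------------------------------------------------
  1      [0]#ERR!          0       0       0       0       0       0       0       0        
  2        0       0       0       0       0       0       0       0     757       0        
  3        0       0       0       0       0       0       0       0       0       0        
  4        0       0       0       0       0       0       0Note           0       0        
  5        0OK             0       0       0       0       0       0       0       0        
  6        0       0       0       0       0       0   20.24       0       0       0        
  7        0       0  263.49     787       0       0       0       0       0       0        
  8        0     114       0#ERR!          0       0       0       0       0       0        
  9        0       0OK             0       0       0       0  473.96OK             0        
 10        0       0       0       0     779       0   96.39       0       0       0        
 11        0       0       0       0       0       0       0  102.18       0     236        
 12        0       0       0       0       0       0       0       0       0       0        
 13        0     602       0       0       0       0       0       0       0Foo             
 14   487.91  350.99       0       0       0       0       0       0     635       0        
 15        0       0       0       0Test           0       0       0       0       0        
 16        0       0       0       0       0       0       0       0  229.25       0        
 17        0       0       0       0       0       0       0       0       0       0        
 18      157Foo            0       0       0       0       0       0       0       0        
 19        0       0       0       0       0       0       0       0   20.26       0        
 20        0Hello          0       0       0       0       0       0       0       0        
                                                                                            
                                                                                            
                                                                                            
                                                                                            
                                                                                            
                                                                                            


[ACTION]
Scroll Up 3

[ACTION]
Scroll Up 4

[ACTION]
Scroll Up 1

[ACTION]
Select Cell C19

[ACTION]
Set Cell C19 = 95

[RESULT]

C19: 95                                                                                     
       A       B       C       D       E       F       G       H       I       J            
--------------------------------------------------------------------------------------------
  1        0#ERR!          0       0       0       0       0       0       0       0        
  2        0       0       0       0       0       0       0       0     757       0        
  3        0       0       0       0       0       0       0       0       0       0        
  4        0       0       0       0       0       0       0Note           0       0        
  5        0OK             0       0       0       0       0       0       0       0        
  6        0       0       0       0       0       0   20.24       0       0       0        
  7        0       0  263.49     787       0       0       0       0       0       0        
  8        0     114       0#ERR!          0       0       0       0       0       0        
  9        0       0OK             0       0       0       0  473.96OK             0        
 10        0       0       0       0     779       0   96.39       0       0       0        
 11        0       0       0       0       0       0       0  102.18       0     236        
 12        0       0       0       0       0       0       0       0       0       0        
 13        0     602       0       0       0       0       0       0       0Foo             
 14   487.91  350.99       0       0       0       0       0       0     635       0        
 15        0       0       0       0Test           0       0       0       0       0        
 16        0       0       0       0       0       0       0       0  229.25       0        
 17        0       0       0       0       0       0       0       0       0       0        
 18      157Foo            0       0       0       0       0       0       0       0        
 19        0       0    [95]       0       0       0       0       0   20.26       0        
 20        0Hello          0       0       0       0       0       0       0       0        
                                                                                            
                                                                                            
                                                                                            
                                                                                            
                                                                                            
                                                                                            


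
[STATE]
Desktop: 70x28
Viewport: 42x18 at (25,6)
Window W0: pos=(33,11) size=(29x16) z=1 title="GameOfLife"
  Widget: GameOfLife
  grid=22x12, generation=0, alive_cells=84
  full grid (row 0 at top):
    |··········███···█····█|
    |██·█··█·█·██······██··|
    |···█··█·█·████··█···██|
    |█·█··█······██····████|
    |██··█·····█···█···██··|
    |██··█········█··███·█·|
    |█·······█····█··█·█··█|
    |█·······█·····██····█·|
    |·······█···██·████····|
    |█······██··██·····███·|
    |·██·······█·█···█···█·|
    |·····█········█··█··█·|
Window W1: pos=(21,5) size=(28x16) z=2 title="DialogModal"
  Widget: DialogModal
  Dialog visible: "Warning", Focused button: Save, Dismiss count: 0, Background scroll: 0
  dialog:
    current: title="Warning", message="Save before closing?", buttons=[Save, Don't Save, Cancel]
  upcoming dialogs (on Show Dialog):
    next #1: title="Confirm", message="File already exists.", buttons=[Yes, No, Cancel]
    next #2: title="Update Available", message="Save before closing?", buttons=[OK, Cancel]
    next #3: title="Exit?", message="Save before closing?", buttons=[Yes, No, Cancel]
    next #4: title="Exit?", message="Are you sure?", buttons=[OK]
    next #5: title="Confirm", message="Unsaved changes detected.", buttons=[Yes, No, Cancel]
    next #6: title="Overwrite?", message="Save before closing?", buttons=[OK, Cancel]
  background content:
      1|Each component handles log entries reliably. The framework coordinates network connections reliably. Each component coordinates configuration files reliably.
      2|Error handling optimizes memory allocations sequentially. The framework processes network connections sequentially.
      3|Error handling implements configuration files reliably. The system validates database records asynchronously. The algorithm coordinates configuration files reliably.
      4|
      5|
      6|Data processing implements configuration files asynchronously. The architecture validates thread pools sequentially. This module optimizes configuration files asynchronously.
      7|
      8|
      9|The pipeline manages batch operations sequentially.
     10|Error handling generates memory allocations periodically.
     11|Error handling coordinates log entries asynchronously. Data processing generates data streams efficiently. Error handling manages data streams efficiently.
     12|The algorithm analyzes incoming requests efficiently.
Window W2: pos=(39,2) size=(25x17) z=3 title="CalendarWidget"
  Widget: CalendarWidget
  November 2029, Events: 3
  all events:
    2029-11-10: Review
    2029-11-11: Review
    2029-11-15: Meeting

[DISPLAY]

alogModal     ┃Mo Tu We Th Fr Sa Su   ┃   
──────────────┃          1  2  3  4   ┃   
h component ha┃ 5  6  7  8  9 10* 11* ┃   
or handling op┃12 13 14 15* 16 17 18  ┃   
or handling im┃19 20 21 22 23 24 25   ┃   
──────────────┃26 27 28 29 30         ┃   
      Warning ┃                       ┃   
Save before cl┃                       ┃   
[Save]  Don't ┃                       ┃   
──────────────┃                       ┃   
 pipeline mana┃                       ┃   
or handling ge┃                       ┃   
or handling co┗━━━━━━━━━━━━━━━━━━━━━━━┛   
 algorithm analyzes inc┃···██··     ┃     
━━━━━━━━━━━━━━━━━━━━━━━┛·███·█·     ┃     
        ┃█·······█····█··█·█··█     ┃     
        ┃█·······█·····██····█·     ┃     
        ┃·······█···██·████····     ┃     


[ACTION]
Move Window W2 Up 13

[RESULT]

alogModal     ┃ 5  6  7  8  9 10* 11* ┃   
──────────────┃12 13 14 15* 16 17 18  ┃   
h component ha┃19 20 21 22 23 24 25   ┃   
or handling op┃26 27 28 29 30         ┃   
or handling im┃                       ┃   
──────────────┃                       ┃   
      Warning ┃                       ┃   
Save before cl┃                       ┃   
[Save]  Don't ┃                       ┃   
──────────────┃                       ┃   
 pipeline mana┗━━━━━━━━━━━━━━━━━━━━━━━┛   
or handling generates m┃·█···██     ┃     
or handling coordinates┃···████     ┃     
 algorithm analyzes inc┃···██··     ┃     
━━━━━━━━━━━━━━━━━━━━━━━┛·███·█·     ┃     
        ┃█·······█····█··█·█··█     ┃     
        ┃█·······█·····██····█·     ┃     
        ┃·······█···██·████····     ┃     


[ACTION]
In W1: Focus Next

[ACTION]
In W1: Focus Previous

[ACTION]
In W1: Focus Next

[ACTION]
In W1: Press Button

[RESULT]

alogModal     ┃ 5  6  7  8  9 10* 11* ┃   
──────────────┃12 13 14 15* 16 17 18  ┃   
h component ha┃19 20 21 22 23 24 25   ┃   
or handling op┃26 27 28 29 30         ┃   
or handling im┃                       ┃   
              ┃                       ┃   
              ┃                       ┃   
a processing i┃                       ┃   
              ┃                       ┃   
              ┃                       ┃   
 pipeline mana┗━━━━━━━━━━━━━━━━━━━━━━━┛   
or handling generates m┃·█···██     ┃     
or handling coordinates┃···████     ┃     
 algorithm analyzes inc┃···██··     ┃     
━━━━━━━━━━━━━━━━━━━━━━━┛·███·█·     ┃     
        ┃█·······█····█··█·█··█     ┃     
        ┃█·······█·····██····█·     ┃     
        ┃·······█···██·████····     ┃     


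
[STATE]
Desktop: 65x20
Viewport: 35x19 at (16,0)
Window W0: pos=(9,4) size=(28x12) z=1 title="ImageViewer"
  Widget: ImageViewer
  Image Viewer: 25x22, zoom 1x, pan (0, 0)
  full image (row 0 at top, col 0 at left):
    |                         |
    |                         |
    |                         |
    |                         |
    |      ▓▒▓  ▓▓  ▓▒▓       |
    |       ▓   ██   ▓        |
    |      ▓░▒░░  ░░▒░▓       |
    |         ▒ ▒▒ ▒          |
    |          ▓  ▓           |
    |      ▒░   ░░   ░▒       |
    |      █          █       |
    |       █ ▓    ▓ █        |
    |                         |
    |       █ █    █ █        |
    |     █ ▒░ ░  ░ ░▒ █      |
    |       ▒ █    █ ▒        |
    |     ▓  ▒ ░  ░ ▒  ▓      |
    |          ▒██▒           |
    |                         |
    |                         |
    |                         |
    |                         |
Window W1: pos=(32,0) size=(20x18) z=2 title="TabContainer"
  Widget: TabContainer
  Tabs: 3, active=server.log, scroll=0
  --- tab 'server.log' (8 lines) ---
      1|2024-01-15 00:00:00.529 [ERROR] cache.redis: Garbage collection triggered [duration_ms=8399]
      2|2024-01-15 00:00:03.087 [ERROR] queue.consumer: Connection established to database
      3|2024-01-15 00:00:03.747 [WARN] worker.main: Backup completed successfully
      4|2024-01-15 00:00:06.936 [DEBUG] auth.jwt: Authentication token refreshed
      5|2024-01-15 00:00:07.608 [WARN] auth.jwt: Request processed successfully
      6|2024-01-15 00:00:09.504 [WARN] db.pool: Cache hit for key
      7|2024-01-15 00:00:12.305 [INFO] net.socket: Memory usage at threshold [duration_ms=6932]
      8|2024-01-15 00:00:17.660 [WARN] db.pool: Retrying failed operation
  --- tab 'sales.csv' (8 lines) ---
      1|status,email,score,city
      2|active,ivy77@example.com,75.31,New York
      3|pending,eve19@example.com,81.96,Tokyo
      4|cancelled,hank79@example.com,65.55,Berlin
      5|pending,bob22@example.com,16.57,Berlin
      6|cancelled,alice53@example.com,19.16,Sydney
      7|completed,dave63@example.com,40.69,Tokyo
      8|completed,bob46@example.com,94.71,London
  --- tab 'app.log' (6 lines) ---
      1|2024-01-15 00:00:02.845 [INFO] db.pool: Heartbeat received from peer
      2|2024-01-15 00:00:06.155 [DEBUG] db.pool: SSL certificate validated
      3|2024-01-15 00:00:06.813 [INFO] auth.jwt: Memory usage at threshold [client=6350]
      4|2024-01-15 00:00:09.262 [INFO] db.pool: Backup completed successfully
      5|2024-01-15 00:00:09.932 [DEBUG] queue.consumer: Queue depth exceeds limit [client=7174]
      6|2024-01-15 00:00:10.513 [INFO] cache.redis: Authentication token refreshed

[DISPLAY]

                ┏━━━━━━━━━━━━━━━━━━
                ┃ TabContainer     
                ┠──────────────────
                ┃[server.log]│ sale
━━━━━━━━━━━━━━━━┃──────────────────
Viewer          ┃2024-01-15 00:00:0
────────────────┃2024-01-15 00:00:0
                ┃2024-01-15 00:00:0
                ┃2024-01-15 00:00:0
                ┃2024-01-15 00:00:0
                ┃2024-01-15 00:00:0
▓▒▓  ▓▓  ▓▒▓    ┃2024-01-15 00:00:1
 ▓   ██   ▓     ┃2024-01-15 00:00:1
▓░▒░░  ░░▒░▓    ┃                  
   ▒ ▒▒ ▒       ┃                  
━━━━━━━━━━━━━━━━┃                  
                ┃                  
                ┗━━━━━━━━━━━━━━━━━━
                                   


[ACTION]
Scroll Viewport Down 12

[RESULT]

                ┃ TabContainer     
                ┠──────────────────
                ┃[server.log]│ sale
━━━━━━━━━━━━━━━━┃──────────────────
Viewer          ┃2024-01-15 00:00:0
────────────────┃2024-01-15 00:00:0
                ┃2024-01-15 00:00:0
                ┃2024-01-15 00:00:0
                ┃2024-01-15 00:00:0
                ┃2024-01-15 00:00:0
▓▒▓  ▓▓  ▓▒▓    ┃2024-01-15 00:00:1
 ▓   ██   ▓     ┃2024-01-15 00:00:1
▓░▒░░  ░░▒░▓    ┃                  
   ▒ ▒▒ ▒       ┃                  
━━━━━━━━━━━━━━━━┃                  
                ┃                  
                ┗━━━━━━━━━━━━━━━━━━
                                   
                                   


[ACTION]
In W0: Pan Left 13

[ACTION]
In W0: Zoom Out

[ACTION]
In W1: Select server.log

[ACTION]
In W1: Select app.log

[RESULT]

                ┃ TabContainer     
                ┠──────────────────
                ┃ server.log │ sale
━━━━━━━━━━━━━━━━┃──────────────────
Viewer          ┃2024-01-15 00:00:0
────────────────┃2024-01-15 00:00:0
                ┃2024-01-15 00:00:0
                ┃2024-01-15 00:00:0
                ┃2024-01-15 00:00:0
                ┃2024-01-15 00:00:1
▓▒▓  ▓▓  ▓▒▓    ┃                  
 ▓   ██   ▓     ┃                  
▓░▒░░  ░░▒░▓    ┃                  
   ▒ ▒▒ ▒       ┃                  
━━━━━━━━━━━━━━━━┃                  
                ┃                  
                ┗━━━━━━━━━━━━━━━━━━
                                   
                                   


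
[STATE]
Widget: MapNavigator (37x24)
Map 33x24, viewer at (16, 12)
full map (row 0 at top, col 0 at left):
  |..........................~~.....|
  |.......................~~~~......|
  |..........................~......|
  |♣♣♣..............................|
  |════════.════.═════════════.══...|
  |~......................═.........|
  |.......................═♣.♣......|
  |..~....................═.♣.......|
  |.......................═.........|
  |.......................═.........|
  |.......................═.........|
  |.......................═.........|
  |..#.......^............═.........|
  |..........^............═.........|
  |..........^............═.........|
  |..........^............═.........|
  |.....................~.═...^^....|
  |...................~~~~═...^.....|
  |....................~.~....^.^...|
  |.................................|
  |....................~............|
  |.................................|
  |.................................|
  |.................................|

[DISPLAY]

  ..........................~~.....  
  .......................~~~~......  
  ..........................~......  
  ♣♣♣..............................  
  ════════.════.═════════════.══...  
  ~......................═.........  
  .......................═♣.♣......  
  ..~....................═.♣.......  
  .......................═.........  
  .......................═.........  
  .......................═.........  
  .......................═.........  
  ..#.......^.....@......═.........  
  ..........^............═.........  
  ..........^............═.........  
  ..........^............═.........  
  .....................~.═...^^....  
  ...................~~~~═...^.....  
  ....................~.~....^.^...  
  .................................  
  ....................~............  
  .................................  
  .................................  
  .................................  


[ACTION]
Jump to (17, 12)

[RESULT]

 ..........................~~.....   
 .......................~~~~......   
 ..........................~......   
 ♣♣♣..............................   
 ════════.════.═════════════.══...   
 ~......................═.........   
 .......................═♣.♣......   
 ..~....................═.♣.......   
 .......................═.........   
 .......................═.........   
 .......................═.........   
 .......................═.........   
 ..#.......^......@.....═.........   
 ..........^............═.........   
 ..........^............═.........   
 ..........^............═.........   
 .....................~.═...^^....   
 ...................~~~~═...^.....   
 ....................~.~....^.^...   
 .................................   
 ....................~............   
 .................................   
 .................................   
 .................................   


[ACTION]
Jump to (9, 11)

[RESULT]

                                     
         ..........................~~
         .......................~~~~.
         ..........................~.
         ♣♣♣.........................
         ════════.════.═════════════.
         ~......................═....
         .......................═♣.♣.
         ..~....................═.♣..
         .......................═....
         .......................═....
         .......................═....
         .........@.............═....
         ..#.......^............═....
         ..........^............═....
         ..........^............═....
         ..........^............═....
         .....................~.═...^
         ...................~~~~═...^
         ....................~.~....^
         ............................
         ....................~.......
         ............................
         ............................


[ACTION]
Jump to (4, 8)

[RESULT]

                                     
                                     
                                     
                                     
              .......................
              .......................
              .......................
              ♣♣♣....................
              ════════.════.═════════
              ~......................
              .......................
              ..~....................
              ....@..................
              .......................
              .......................
              .......................
              ..#.......^............
              ..........^............
              ..........^............
              ..........^............
              .....................~.
              ...................~~~~
              ....................~.~
              .......................


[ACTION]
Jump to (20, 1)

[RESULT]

                                     
                                     
                                     
                                     
                                     
                                     
                                     
                                     
                                     
                                     
                                     
........................~~.....      
..................@..~~~~......      
........................~......      
♣..............................      
══════.════.═════════════.══...      
.....................═.........      
.....................═♣.♣......      
~....................═.♣.......      
.....................═.........      
.....................═.........      
.....................═.........      
.....................═.........      
#.......^............═.........      


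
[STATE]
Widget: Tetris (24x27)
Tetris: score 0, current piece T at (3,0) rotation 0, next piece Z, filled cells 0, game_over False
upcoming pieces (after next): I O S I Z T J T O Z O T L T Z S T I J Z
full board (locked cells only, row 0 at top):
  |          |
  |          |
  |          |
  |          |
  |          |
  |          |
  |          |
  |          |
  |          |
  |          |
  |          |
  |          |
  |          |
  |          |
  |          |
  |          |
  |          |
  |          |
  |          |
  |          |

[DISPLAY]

    ▒     │Next:        
   ▒▒▒    │▓▓           
          │ ▓▓          
          │             
          │             
          │             
          │Score:       
          │0            
          │             
          │             
          │             
          │             
          │             
          │             
          │             
          │             
          │             
          │             
          │             
          │             
          │             
          │             
          │             
          │             
          │             
          │             
          │             


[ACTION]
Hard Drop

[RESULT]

   ▓▓     │Next:        
    ▓▓    │████         
          │             
          │             
          │             
          │             
          │Score:       
          │0            
          │             
          │             
          │             
          │             
          │             
          │             
          │             
          │             
          │             
          │             
    ▒     │             
   ▒▒▒    │             
          │             
          │             
          │             
          │             
          │             
          │             
          │             


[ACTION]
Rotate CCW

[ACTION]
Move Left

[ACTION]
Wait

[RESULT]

          │Next:        
   ▓      │████         
  ▓▓      │             
  ▓       │             
          │             
          │             
          │Score:       
          │0            
          │             
          │             
          │             
          │             
          │             
          │             
          │             
          │             
          │             
          │             
    ▒     │             
   ▒▒▒    │             
          │             
          │             
          │             
          │             
          │             
          │             
          │             


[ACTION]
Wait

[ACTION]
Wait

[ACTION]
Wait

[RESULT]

          │Next:        
          │████         
          │             
          │             
   ▓      │             
  ▓▓      │             
  ▓       │Score:       
          │0            
          │             
          │             
          │             
          │             
          │             
          │             
          │             
          │             
          │             
          │             
    ▒     │             
   ▒▒▒    │             
          │             
          │             
          │             
          │             
          │             
          │             
          │             


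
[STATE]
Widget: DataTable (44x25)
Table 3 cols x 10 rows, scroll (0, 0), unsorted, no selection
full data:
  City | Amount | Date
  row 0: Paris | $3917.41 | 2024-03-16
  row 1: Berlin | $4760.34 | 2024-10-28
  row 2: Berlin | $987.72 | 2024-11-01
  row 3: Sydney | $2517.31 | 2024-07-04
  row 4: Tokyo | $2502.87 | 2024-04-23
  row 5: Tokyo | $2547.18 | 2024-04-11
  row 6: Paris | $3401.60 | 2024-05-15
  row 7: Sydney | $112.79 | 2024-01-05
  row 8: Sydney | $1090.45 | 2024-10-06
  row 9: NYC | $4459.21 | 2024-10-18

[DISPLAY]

City  │Amount  │Date                        
──────┼────────┼──────────                  
Paris │$3917.41│2024-03-16                  
Berlin│$4760.34│2024-10-28                  
Berlin│$987.72 │2024-11-01                  
Sydney│$2517.31│2024-07-04                  
Tokyo │$2502.87│2024-04-23                  
Tokyo │$2547.18│2024-04-11                  
Paris │$3401.60│2024-05-15                  
Sydney│$112.79 │2024-01-05                  
Sydney│$1090.45│2024-10-06                  
NYC   │$4459.21│2024-10-18                  
                                            
                                            
                                            
                                            
                                            
                                            
                                            
                                            
                                            
                                            
                                            
                                            
                                            


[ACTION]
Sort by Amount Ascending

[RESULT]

City  │Amount ▲│Date                        
──────┼────────┼──────────                  
Sydney│$112.79 │2024-01-05                  
Berlin│$987.72 │2024-11-01                  
Sydney│$1090.45│2024-10-06                  
Tokyo │$2502.87│2024-04-23                  
Sydney│$2517.31│2024-07-04                  
Tokyo │$2547.18│2024-04-11                  
Paris │$3401.60│2024-05-15                  
Paris │$3917.41│2024-03-16                  
NYC   │$4459.21│2024-10-18                  
Berlin│$4760.34│2024-10-28                  
                                            
                                            
                                            
                                            
                                            
                                            
                                            
                                            
                                            
                                            
                                            
                                            
                                            


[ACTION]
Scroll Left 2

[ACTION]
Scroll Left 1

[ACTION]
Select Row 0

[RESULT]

City  │Amount ▲│Date                        
──────┼────────┼──────────                  
>ydney│$112.79 │2024-01-05                  
Berlin│$987.72 │2024-11-01                  
Sydney│$1090.45│2024-10-06                  
Tokyo │$2502.87│2024-04-23                  
Sydney│$2517.31│2024-07-04                  
Tokyo │$2547.18│2024-04-11                  
Paris │$3401.60│2024-05-15                  
Paris │$3917.41│2024-03-16                  
NYC   │$4459.21│2024-10-18                  
Berlin│$4760.34│2024-10-28                  
                                            
                                            
                                            
                                            
                                            
                                            
                                            
                                            
                                            
                                            
                                            
                                            
                                            


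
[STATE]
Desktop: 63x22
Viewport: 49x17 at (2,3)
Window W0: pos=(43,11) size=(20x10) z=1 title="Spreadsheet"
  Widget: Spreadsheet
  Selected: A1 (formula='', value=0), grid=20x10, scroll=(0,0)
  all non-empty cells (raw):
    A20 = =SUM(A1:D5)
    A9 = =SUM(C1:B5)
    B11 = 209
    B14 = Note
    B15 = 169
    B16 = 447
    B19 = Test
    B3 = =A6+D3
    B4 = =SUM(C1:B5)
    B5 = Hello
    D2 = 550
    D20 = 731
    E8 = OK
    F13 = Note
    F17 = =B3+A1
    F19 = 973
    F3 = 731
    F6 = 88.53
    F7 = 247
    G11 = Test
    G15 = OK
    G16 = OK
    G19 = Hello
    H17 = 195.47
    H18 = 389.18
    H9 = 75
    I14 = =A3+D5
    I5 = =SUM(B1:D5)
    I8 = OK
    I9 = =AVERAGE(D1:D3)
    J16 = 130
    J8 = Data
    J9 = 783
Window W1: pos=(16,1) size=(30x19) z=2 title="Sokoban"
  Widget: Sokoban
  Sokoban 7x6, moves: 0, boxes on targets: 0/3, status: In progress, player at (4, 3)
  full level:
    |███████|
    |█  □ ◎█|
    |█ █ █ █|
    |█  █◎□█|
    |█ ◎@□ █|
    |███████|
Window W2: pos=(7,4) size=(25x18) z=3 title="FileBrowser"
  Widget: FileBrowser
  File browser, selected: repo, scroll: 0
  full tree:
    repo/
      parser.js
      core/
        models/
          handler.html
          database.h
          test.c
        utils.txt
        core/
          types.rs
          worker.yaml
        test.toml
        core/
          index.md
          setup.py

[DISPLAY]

              ┠────────────────────────────┨     
     ┏━━━━━━━━━━━━━━━━━━━━━━━┓             ┃     
     ┃ FileBrowser           ┃             ┃     
     ┠───────────────────────┨             ┃     
     ┃> [-] repo/            ┃             ┃     
     ┃    parser.js          ┃             ┃     
     ┃    [+] core/          ┃             ┃     
     ┃                       ┃             ┃     
     ┃                       ┃             ┃━━━━━
     ┃                       ┃             ┃pread
     ┃                       ┃             ┃─────
     ┃                       ┃             ┃:    
     ┃                       ┃             ┃     
     ┃                       ┃             ┃-----
     ┃                       ┃             ┃1    
     ┃                       ┃             ┃2    
     ┃                       ┃━━━━━━━━━━━━━┛3    


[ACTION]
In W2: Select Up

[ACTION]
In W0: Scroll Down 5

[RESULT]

              ┠────────────────────────────┨     
     ┏━━━━━━━━━━━━━━━━━━━━━━━┓             ┃     
     ┃ FileBrowser           ┃             ┃     
     ┠───────────────────────┨             ┃     
     ┃> [-] repo/            ┃             ┃     
     ┃    parser.js          ┃             ┃     
     ┃    [+] core/          ┃             ┃     
     ┃                       ┃             ┃     
     ┃                       ┃             ┃━━━━━
     ┃                       ┃             ┃pread
     ┃                       ┃             ┃─────
     ┃                       ┃             ┃:    
     ┃                       ┃             ┃     
     ┃                       ┃             ┃-----
     ┃                       ┃             ┃6    
     ┃                       ┃             ┃7    
     ┃                       ┃━━━━━━━━━━━━━┛8    


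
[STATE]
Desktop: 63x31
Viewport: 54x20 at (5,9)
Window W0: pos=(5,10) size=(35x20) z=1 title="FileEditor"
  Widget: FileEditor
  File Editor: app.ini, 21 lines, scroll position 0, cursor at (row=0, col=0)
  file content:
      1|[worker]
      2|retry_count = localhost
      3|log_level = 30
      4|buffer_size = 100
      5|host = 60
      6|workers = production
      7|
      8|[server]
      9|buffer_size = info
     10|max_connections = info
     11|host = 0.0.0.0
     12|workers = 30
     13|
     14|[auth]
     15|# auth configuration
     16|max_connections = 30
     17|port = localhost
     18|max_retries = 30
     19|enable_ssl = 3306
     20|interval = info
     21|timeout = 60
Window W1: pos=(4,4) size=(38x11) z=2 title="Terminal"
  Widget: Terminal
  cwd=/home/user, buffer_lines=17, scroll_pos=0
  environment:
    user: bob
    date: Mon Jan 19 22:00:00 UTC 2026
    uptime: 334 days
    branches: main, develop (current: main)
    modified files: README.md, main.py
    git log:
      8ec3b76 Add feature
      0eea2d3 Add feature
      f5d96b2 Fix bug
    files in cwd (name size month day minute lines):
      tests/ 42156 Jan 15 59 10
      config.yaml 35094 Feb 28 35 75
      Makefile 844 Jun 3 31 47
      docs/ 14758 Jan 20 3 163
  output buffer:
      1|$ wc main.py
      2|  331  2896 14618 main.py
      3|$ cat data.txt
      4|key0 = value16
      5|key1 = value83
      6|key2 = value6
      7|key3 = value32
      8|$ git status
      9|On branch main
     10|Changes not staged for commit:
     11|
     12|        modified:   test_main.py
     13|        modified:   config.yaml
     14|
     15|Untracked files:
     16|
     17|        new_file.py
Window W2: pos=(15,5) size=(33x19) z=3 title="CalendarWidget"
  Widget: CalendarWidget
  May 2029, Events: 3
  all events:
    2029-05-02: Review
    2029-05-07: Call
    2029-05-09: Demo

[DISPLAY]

$ cat data┃Mo Tu We Th Fr Sa Su           ┃           
key0 = val┃    1  2*  3  4  5  6          ┃           
key1 = val┃ 7*  8  9* 10 11 12 13         ┃           
key2 = val┃14 15 16 17 18 19 20           ┃           
key3 = val┃21 22 23 24 25 26 27           ┃           
━━━━━━━━━━┃28 29 30 31                    ┃           
┃log_level┃                               ┃           
┃buffer_si┃                               ┃           
┃host = 60┃                               ┃           
┃workers =┃                               ┃           
┃         ┃                               ┃           
┃[server] ┃                               ┃           
┃buffer_si┃                               ┃           
┃max_conne┃                               ┃           
┃host = 0.┗━━━━━━━━━━━━━━━━━━━━━━━━━━━━━━━┛           
┃workers = 30                    ░┃                   
┃                                ░┃                   
┃[auth]                          ░┃                   
┃# auth configuration            ░┃                   
┃max_connections = 30            ▼┃                   


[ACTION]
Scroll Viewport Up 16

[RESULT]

                                                      
                                                      
                                                      
                                                      
━━━━━━━━━━━━━━━━━━━━━━━━━━━━━━━━━━━━┓                 
 Terminal ┏━━━━━━━━━━━━━━━━━━━━━━━━━━━━━━━┓           
──────────┃ CalendarWidget                ┃           
$ wc main.┠───────────────────────────────┨           
  331  289┃            May 2029           ┃           
$ cat data┃Mo Tu We Th Fr Sa Su           ┃           
key0 = val┃    1  2*  3  4  5  6          ┃           
key1 = val┃ 7*  8  9* 10 11 12 13         ┃           
key2 = val┃14 15 16 17 18 19 20           ┃           
key3 = val┃21 22 23 24 25 26 27           ┃           
━━━━━━━━━━┃28 29 30 31                    ┃           
┃log_level┃                               ┃           
┃buffer_si┃                               ┃           
┃host = 60┃                               ┃           
┃workers =┃                               ┃           
┃         ┃                               ┃           


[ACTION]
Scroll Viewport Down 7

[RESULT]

$ wc main.┠───────────────────────────────┨           
  331  289┃            May 2029           ┃           
$ cat data┃Mo Tu We Th Fr Sa Su           ┃           
key0 = val┃    1  2*  3  4  5  6          ┃           
key1 = val┃ 7*  8  9* 10 11 12 13         ┃           
key2 = val┃14 15 16 17 18 19 20           ┃           
key3 = val┃21 22 23 24 25 26 27           ┃           
━━━━━━━━━━┃28 29 30 31                    ┃           
┃log_level┃                               ┃           
┃buffer_si┃                               ┃           
┃host = 60┃                               ┃           
┃workers =┃                               ┃           
┃         ┃                               ┃           
┃[server] ┃                               ┃           
┃buffer_si┃                               ┃           
┃max_conne┃                               ┃           
┃host = 0.┗━━━━━━━━━━━━━━━━━━━━━━━━━━━━━━━┛           
┃workers = 30                    ░┃                   
┃                                ░┃                   
┃[auth]                          ░┃                   


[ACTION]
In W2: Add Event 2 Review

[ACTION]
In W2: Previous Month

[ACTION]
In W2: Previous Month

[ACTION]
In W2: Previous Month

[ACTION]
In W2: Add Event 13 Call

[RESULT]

$ wc main.┠───────────────────────────────┨           
  331  289┃         February 2029         ┃           
$ cat data┃Mo Tu We Th Fr Sa Su           ┃           
key0 = val┃          1  2  3  4           ┃           
key1 = val┃ 5  6  7  8  9 10 11           ┃           
key2 = val┃12 13* 14 15 16 17 18          ┃           
key3 = val┃19 20 21 22 23 24 25           ┃           
━━━━━━━━━━┃26 27 28                       ┃           
┃log_level┃                               ┃           
┃buffer_si┃                               ┃           
┃host = 60┃                               ┃           
┃workers =┃                               ┃           
┃         ┃                               ┃           
┃[server] ┃                               ┃           
┃buffer_si┃                               ┃           
┃max_conne┃                               ┃           
┃host = 0.┗━━━━━━━━━━━━━━━━━━━━━━━━━━━━━━━┛           
┃workers = 30                    ░┃                   
┃                                ░┃                   
┃[auth]                          ░┃                   
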